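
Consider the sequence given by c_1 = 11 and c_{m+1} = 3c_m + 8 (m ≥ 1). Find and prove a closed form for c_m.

Claim: c_m = 5·3^m − 4.

Base case: c_1 = 11, and 5·3^1 − 4 = 15 − 4 = 11.
Assume c_r = 5·3^r − 4 for some r ≥ 1.
Then c_{r+1} = 3c_r + 8 = 3·(5·3^r − 4) + 8 = 15·3^r − 12 + 8 = 5·3^{r+1} − 4.
Hence c_m = 5·3^m − 4 for every m ≥ 1, by induction.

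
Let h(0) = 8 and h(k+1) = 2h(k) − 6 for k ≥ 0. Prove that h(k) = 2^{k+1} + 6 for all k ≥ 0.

Base case: h(0) = 8, and 2^{0+1} + 6 = 2 + 6 = 8.
Assume h(m) = 2^{m+1} + 6 for some m ≥ 0.
Then h(m+1) = 2h(m) − 6 = 2·(2^{m+1} + 6) − 6 = 2^{m+2} + 12 − 6 = 2^{m+2} + 6.
By induction, h(k) = 2^{k+1} + 6 for all k ≥ 0.

h(k) = 2^{k+1} + 6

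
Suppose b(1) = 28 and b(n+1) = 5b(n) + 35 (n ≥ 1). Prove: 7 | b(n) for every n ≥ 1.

Base case: b(1) = 28 = 7·4, so 7 | b(1).
Assume 7 | b(r), so b(r) = 7t for some integer t.
Then b(r+1) = 5b(r) + 35 = 5·(7t) + 35 = 7(5t + 5), so 7 | b(r+1).
This completes the inductive step, so 7 | b(n) for all n ≥ 1.

7 | b(n)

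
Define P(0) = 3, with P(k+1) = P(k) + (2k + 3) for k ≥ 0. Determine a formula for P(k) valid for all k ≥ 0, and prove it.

Claim: P(k) = k^2 + 2k + 3.

Base case: P(0) = 3, and 0^2 + 2·0 + 3 = 3.
Assume P(m) = m^2 + 2m + 3.
Then P(m+1) = P(m) + (2m + 3) = (m^2 + 2m + 3) + (2m + 3) = m^2 + 4m + 6,
and (m+1)^2 + 2·(m+1) + 3 = m^2 + 4m + 6.
Hence P(k) = k^2 + 2k + 3 for every k ≥ 0, by induction.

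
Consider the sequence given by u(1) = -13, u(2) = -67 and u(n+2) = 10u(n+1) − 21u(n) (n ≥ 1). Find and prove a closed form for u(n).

Claim: u(n) = -7^n − 2·3^n.

Base cases: u(1) = -13 and -7^1 − 2·3^1 = -13; u(2) = -67 and -7^2 − 2·3^2 = -67.
Assume u(j) = -7^j − 2·3^j for all 1 ≤ j ≤ r, where r ≥ 2.
Then u(r+1) = 10u(r) − 21u(r−1) = 10·(-7^r − 2·3^r) − 21·(-7^{r−1} − 2·3^{r−1}) = -(10·7 − 21)7^{r−1} − 2·(10·3 − 21)3^{r−1} = -49·7^{r−1} − 18·3^{r−1} = -7^{r+1} − 2·3^{r+1}.
Hence u(n) = -7^n − 2·3^n for every n ≥ 1, by strong induction.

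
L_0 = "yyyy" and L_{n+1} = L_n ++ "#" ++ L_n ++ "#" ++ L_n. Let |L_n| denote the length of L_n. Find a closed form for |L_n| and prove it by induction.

Claim: |L_n| = 5·3^n − 1.

Base case: |L_0| = 4, and 5·3^0 − 1 = 4.
Assume |L_j| = 5·3^j − 1.
Then |L_{j+1}| = 3|L_j| + 2 = 3(5·3^j − 1) + 2 = 5·3^{j+1} − 3 + 2 = 5·3^{j+1} − 1.
This completes the inductive step, so |L_n| = 5·3^n − 1 for all n ≥ 0.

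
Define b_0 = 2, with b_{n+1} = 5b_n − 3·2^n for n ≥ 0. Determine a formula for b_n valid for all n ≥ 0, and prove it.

Claim: b_n = 5^n + 2^n.

Base case: b_0 = 2, and 5^0 + 2^0 = 1 + 1 = 2.
Assume b_k = 5^k + 2^k for some k ≥ 0.
Then b_{k+1} = 5b_k − 3·2^k = 5·(5^k + 2^k) − 3·2^k = 5^{k+1} + 5·2^k − 3·2^k = 5^{k+1} + 2·2^k = 5^{k+1} + 2^{k+1}.
By induction, b_n = 5^n + 2^n for all n ≥ 0.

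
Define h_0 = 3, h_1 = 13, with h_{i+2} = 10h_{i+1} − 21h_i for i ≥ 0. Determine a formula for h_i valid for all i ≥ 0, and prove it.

Claim: h_i = 2·3^i + 7^i.

Base cases: h_0 = 3 and 2·3^0 + 7^0 = 3; h_1 = 13 and 2·3^1 + 7^1 = 13.
Assume h_t = 2·3^t + 7^t for all 0 ≤ t ≤ j, where j ≥ 1.
Then h_{j+1} = 10h_j − 21h_{j−1} = 10·(2·3^j + 7^j) − 21·(2·3^{j−1} + 7^{j−1}) = 2·(10·3 − 21)3^{j−1} + (10·7 − 21)7^{j−1} = 18·3^{j−1} + 49·7^{j−1} = 2·3^{j+1} + 7^{j+1}.
This completes the inductive step, so h_i = 2·3^i + 7^i for all i ≥ 0.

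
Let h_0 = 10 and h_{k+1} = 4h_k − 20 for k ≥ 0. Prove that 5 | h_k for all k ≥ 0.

Base case: h_0 = 10 = 5·2, so 5 | h_0.
Assume 5 | h_j, so h_j = 5t for some integer t.
Then h_{j+1} = 4h_j − 20 = 4·(5t) − 20 = 5(4t − 4), so 5 | h_{j+1}.
So the property holds for j+1, and by induction 5 | h_k for all k ≥ 0.

5 | h_k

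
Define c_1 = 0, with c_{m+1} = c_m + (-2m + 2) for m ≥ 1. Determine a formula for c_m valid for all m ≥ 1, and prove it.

Claim: c_m = -m^2 + 3m − 2.

Base case: c_1 = 0, and -1^2 + 3·1 − 2 = 0.
Assume c_r = -r^2 + 3r − 2.
Then c_{r+1} = c_r + (-2r + 2) = (-r^2 + 3r − 2) + (-2r + 2) = -r^2 + r,
and -(r+1)^2 + 3·(r+1) − 2 = -r^2 + r.
This completes the inductive step, so c_m = -m^2 + 3m − 2 for all m ≥ 1.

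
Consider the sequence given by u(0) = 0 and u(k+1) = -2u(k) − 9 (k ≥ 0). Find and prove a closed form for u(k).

Claim: u(k) = 3·(-2)^k − 3.

Base case: u(0) = 0, and 3·(-2)^0 − 3 = 3 − 3 = 0.
Assume u(j) = 3·(-2)^j − 3 for some j ≥ 0.
Then u(j+1) = -2u(j) − 9 = -2·(3·(-2)^j − 3) − 9 = -6·(-2)^j + 6 − 9 = 3·(-2)^{j+1} − 3.
So the formula holds for j+1, and by induction u(k) = 3·(-2)^k − 3 for all k ≥ 0.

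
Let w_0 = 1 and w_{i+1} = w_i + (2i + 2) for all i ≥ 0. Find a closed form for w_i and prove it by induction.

Claim: w_i = i^2 + i + 1.

Base case: w_0 = 1, and 0^2 + 0 + 1 = 1.
Assume w_j = j^2 + j + 1.
Then w_{j+1} = w_j + (2j + 2) = (j^2 + j + 1) + (2j + 2) = j^2 + 3j + 3,
and (j+1)^2 + (j+1) + 1 = j^2 + 3j + 3.
This completes the inductive step, so w_i = i^2 + i + 1 for all i ≥ 0.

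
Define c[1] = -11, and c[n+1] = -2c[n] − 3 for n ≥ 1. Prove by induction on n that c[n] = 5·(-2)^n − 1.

Base case: c[1] = -11, and 5·(-2)^1 − 1 = -10 − 1 = -11.
Assume c[r] = 5·(-2)^r − 1 for some r ≥ 1.
Then c[r+1] = -2c[r] − 3 = -2·(5·(-2)^r − 1) − 3 = -10·(-2)^r + 2 − 3 = 5·(-2)^{r+1} − 1.
So the formula holds for r+1, and by induction c[n] = 5·(-2)^n − 1 for all n ≥ 1.

c[n] = 5·(-2)^n − 1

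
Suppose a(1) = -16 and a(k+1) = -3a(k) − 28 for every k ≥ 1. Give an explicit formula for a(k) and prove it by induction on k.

Claim: a(k) = 3·(-3)^k − 7.

Base case: a(1) = -16, and 3·(-3)^1 − 7 = -9 − 7 = -16.
Assume a(m) = 3·(-3)^m − 7 for some m ≥ 1.
Then a(m+1) = -3a(m) − 28 = -3·(3·(-3)^m − 7) − 28 = -9·(-3)^m + 21 − 28 = 3·(-3)^{m+1} − 7.
So the formula holds for m+1, and by induction a(k) = 3·(-3)^k − 7 for all k ≥ 1.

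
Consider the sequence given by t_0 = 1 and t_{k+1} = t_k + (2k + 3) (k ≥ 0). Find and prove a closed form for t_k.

Claim: t_k = k^2 + 2k + 1.

Base case: t_0 = 1, and 0^2 + 2·0 + 1 = 1.
Assume t_j = j^2 + 2j + 1.
Then t_{j+1} = t_j + (2j + 3) = (j^2 + 2j + 1) + (2j + 3) = j^2 + 4j + 4,
and (j+1)^2 + 2·(j+1) + 1 = j^2 + 4j + 4.
By induction, t_k = k^2 + 2k + 1 for all k ≥ 0.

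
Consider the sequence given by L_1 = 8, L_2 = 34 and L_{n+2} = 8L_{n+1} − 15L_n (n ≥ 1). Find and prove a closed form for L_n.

Claim: L_n = 5^n + 3^n.

Base cases: L_1 = 8 and 5^1 + 3^1 = 8; L_2 = 34 and 5^2 + 3^2 = 34.
Assume L_i = 5^i + 3^i for all 1 ≤ i ≤ j, where j ≥ 2.
Then L_{j+1} = 8L_j − 15L_{j−1} = 8·(5^j + 3^j) − 15·(5^{j−1} + 3^{j−1}) = (8·5 − 15)5^{j−1} + (8·3 − 15)3^{j−1} = 25·5^{j−1} + 9·3^{j−1} = 5^{j+1} + 3^{j+1}.
This completes the inductive step, so L_n = 5^n + 3^n for all n ≥ 1.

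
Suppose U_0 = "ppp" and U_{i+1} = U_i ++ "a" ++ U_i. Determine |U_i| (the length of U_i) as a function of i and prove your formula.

Claim: |U_i| = 2^{i+2} − 1.

Base case: |U_0| = 3, and 2^{0+2} − 1 = 3.
Assume |U_k| = 2^{k+2} − 1.
Then |U_{k+1}| = |U_k| + 1 + |U_k| = 2|U_k| + 1 = 2(2^{k+2} − 1) + 1 = 2^{k+3} − 2 + 1 = 2^{k+3} − 1.
By induction, |U_i| = 2^{i+2} − 1 for all i ≥ 0.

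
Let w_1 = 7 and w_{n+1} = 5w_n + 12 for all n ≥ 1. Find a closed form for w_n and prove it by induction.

Claim: w_n = 2·5^n − 3.

Base case: w_1 = 7, and 2·5^1 − 3 = 10 − 3 = 7.
Assume w_m = 2·5^m − 3 for some m ≥ 1.
Then w_{m+1} = 5w_m + 12 = 5·(2·5^m − 3) + 12 = 10·5^m − 15 + 12 = 2·5^{m+1} − 3.
This completes the inductive step, so w_n = 2·5^n − 3 for all n ≥ 1.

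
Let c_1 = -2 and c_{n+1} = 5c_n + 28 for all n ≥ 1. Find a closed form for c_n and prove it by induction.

Claim: c_n = 5^n − 7.

Base case: c_1 = -2, and 5^1 − 7 = 5 − 7 = -2.
Assume c_j = 5^j − 7 for some j ≥ 1.
Then c_{j+1} = 5c_j + 28 = 5·(5^j − 7) + 28 = 5^{j+1} − 35 + 28 = 5^{j+1} − 7.
By induction, c_n = 5^n − 7 for all n ≥ 1.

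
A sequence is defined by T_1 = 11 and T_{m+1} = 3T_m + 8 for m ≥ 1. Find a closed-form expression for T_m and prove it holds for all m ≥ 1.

Claim: T_m = 5·3^m − 4.

Base case: T_1 = 11, and 5·3^1 − 4 = 15 − 4 = 11.
Assume T_r = 5·3^r − 4 for some r ≥ 1.
Then T_{r+1} = 3T_r + 8 = 3·(5·3^r − 4) + 8 = 15·3^r − 12 + 8 = 5·3^{r+1} − 4.
This completes the inductive step, so T_m = 5·3^m − 4 for all m ≥ 1.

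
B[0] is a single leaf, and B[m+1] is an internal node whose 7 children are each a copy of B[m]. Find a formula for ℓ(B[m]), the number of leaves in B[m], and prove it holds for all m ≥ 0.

Claim: ℓ(B[m]) = 7^m.

Base case: ℓ(B[0]) = 1, and 7^0 = 1.
Assume ℓ(B[r]) = 7^r.
Then ℓ(B[r+1]) = 7·ℓ(B[r]) = 7·7^r = 7^{r+1}.
This completes the inductive step, so ℓ(B[m]) = 7^m for all m ≥ 0.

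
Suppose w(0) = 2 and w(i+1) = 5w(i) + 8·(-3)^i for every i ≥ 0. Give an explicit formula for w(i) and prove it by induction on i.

Claim: w(i) = 3·5^i − (-3)^i.

Base case: w(0) = 2, and 3·5^0 − (-3)^0 = 3 − 1 = 2.
Assume w(r) = 3·5^r − (-3)^r for some r ≥ 0.
Then w(r+1) = 5w(r) + 8·(-3)^r = 5·(3·5^r − (-3)^r) + 8·(-3)^r = 3·5^{r+1} − 5·(-3)^r + 8·(-3)^r = 3·5^{r+1} + 3·(-3)^r = 3·5^{r+1} − (-3)^{r+1}.
By induction, w(i) = 3·5^i − (-3)^i for all i ≥ 0.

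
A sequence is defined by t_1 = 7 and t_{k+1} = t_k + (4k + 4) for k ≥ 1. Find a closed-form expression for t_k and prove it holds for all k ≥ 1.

Claim: t_k = 2k^2 + 2k + 3.

Base case: t_1 = 7, and 2·1^2 + 2·1 + 3 = 7.
Assume t_j = 2j^2 + 2j + 3.
Then t_{j+1} = t_j + (4j + 4) = (2j^2 + 2j + 3) + (4j + 4) = 2j^2 + 6j + 7,
and 2·(j+1)^2 + 2·(j+1) + 3 = 2j^2 + 6j + 7.
By induction, t_k = 2k^2 + 2k + 3 for all k ≥ 1.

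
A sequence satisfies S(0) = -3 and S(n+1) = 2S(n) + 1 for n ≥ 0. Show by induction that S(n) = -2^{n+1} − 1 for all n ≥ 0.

Base case: S(0) = -3, and -2^{0+1} − 1 = -2 − 1 = -3.
Assume S(j) = -2^{j+1} − 1 for some j ≥ 0.
Then S(j+1) = 2S(j) + 1 = 2·(-2^{j+1} − 1) + 1 = -2^{j+2} − 2 + 1 = -2^{j+2} − 1.
Hence S(n) = -2^{n+1} − 1 for every n ≥ 0, by induction.

S(n) = -2^{n+1} − 1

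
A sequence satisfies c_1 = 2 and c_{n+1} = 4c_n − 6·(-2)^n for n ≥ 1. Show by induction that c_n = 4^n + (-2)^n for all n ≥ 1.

Base case: c_1 = 2, and 4^1 + (-2)^1 = 4 − 2 = 2.
Assume c_m = 4^m + (-2)^m for some m ≥ 1.
Then c_{m+1} = 4c_m − 6·(-2)^m = 4·(4^m + (-2)^m) − 6·(-2)^m = 4^{m+1} + 4·(-2)^m − 6·(-2)^m = 4^{m+1} − 2·(-2)^m = 4^{m+1} + (-2)^{m+1}.
This completes the inductive step, so c_n = 4^n + (-2)^n for all n ≥ 1.

c_n = 4^n + (-2)^n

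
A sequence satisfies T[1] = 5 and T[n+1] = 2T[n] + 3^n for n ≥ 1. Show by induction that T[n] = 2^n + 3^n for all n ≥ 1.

Base case: T[1] = 5, and 2^1 + 3^1 = 2 + 3 = 5.
Assume T[m] = 2^m + 3^m for some m ≥ 1.
Then T[m+1] = 2T[m] + 3^m = 2·(2^m + 3^m) + 3^m = 2^{m+1} + 2·3^m + 3^m = 2^{m+1} + 3·3^m = 2^{m+1} + 3^{m+1}.
This completes the inductive step, so T[n] = 2^n + 3^n for all n ≥ 1.

T[n] = 2^n + 3^n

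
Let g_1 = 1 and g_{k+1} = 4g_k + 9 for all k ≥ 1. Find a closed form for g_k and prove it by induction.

Claim: g_k = 4^k − 3.

Base case: g_1 = 1, and 4^1 − 3 = 4 − 3 = 1.
Assume g_m = 4^m − 3 for some m ≥ 1.
Then g_{m+1} = 4g_m + 9 = 4·(4^m − 3) + 9 = 4^{m+1} − 12 + 9 = 4^{m+1} − 3.
Hence g_k = 4^k − 3 for every k ≥ 1, by induction.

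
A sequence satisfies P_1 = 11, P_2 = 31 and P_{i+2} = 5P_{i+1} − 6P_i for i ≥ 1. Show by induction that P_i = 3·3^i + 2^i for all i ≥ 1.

Base cases: P_1 = 11 and 3·3^1 + 2^1 = 11; P_2 = 31 and 3·3^2 + 2^2 = 31.
Assume P_t = 3·3^t + 2^t for all 1 ≤ t ≤ j, where j ≥ 2.
Then P_{j+1} = 5P_j − 6P_{j−1} = 5·(3·3^j + 2^j) − 6·(3·3^{j−1} + 2^{j−1}) = 3·(5·3 − 6)3^{j−1} + (5·2 − 6)2^{j−1} = 27·3^{j−1} + 4·2^{j−1} = 3·3^{j+1} + 2^{j+1}.
Hence P_i = 3·3^i + 2^i for every i ≥ 1, by strong induction.

P_i = 3·3^i + 2^i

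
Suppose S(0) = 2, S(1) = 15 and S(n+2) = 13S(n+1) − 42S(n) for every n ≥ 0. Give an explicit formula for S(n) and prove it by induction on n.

Claim: S(n) = 3·7^n − 6^n.

Base cases: S(0) = 2 and 3·7^0 − 6^0 = 2; S(1) = 15 and 3·7^1 − 6^1 = 15.
Assume S(j) = 3·7^j − 6^j for all 0 ≤ j ≤ r, where r ≥ 1.
Then S(r+1) = 13S(r) − 42S(r−1) = 13·(3·7^r − 6^r) − 42·(3·7^{r−1} − 6^{r−1}) = 3·(13·7 − 42)7^{r−1} − (13·6 − 42)6^{r−1} = 147·7^{r−1} − 36·6^{r−1} = 3·7^{r+1} − 6^{r+1}.
This completes the inductive step, so S(n) = 3·7^n − 6^n for all n ≥ 0.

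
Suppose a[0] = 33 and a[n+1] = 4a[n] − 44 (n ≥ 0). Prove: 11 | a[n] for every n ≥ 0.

Base case: a[0] = 33 = 11·3, so 11 | a[0].
Assume 11 | a[m], so a[m] = 11t for some integer t.
Then a[m+1] = 4a[m] − 44 = 4·(11t) − 44 = 11(4t − 4), so 11 | a[m+1].
So the property holds for m+1, and by induction 11 | a[n] for all n ≥ 0.

11 | a[n]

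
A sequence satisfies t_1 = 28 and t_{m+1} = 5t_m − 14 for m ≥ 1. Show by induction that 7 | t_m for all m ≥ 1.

Base case: t_1 = 28 = 7·4, so 7 | t_1.
Assume 7 | t_r, so t_r = 7s for some integer s.
Then t_{r+1} = 5t_r − 14 = 5·(7s) − 14 = 7(5s − 2), so 7 | t_{r+1}.
Hence 7 | t_m for every m ≥ 1, by induction.

7 | t_m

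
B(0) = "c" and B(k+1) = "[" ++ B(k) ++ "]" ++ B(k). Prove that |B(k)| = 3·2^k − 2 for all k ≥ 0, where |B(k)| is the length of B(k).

Base case: |B(0)| = 1, and 3·2^0 − 2 = 1.
Assume |B(j)| = 3·2^j − 2.
Then |B(j+1)| = 1 + |B(j)| + 1 + |B(j)| = 2|B(j)| + 2 = 2(3·2^j − 2) + 2 = 3·2^{j+1} − 4 + 2 = 3·2^{j+1} − 2.
This completes the inductive step, so |B(k)| = 3·2^k − 2 for all k ≥ 0.

|B(k)| = 3·2^k − 2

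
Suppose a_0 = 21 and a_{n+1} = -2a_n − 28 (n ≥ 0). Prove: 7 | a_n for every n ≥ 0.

Base case: a_0 = 21 = 7·3, so 7 | a_0.
Assume 7 | a_m, so a_m = 7t for some integer t.
Then a_{m+1} = -2a_m − 28 = -2·(7t) − 28 = 7(-2t − 4), so 7 | a_{m+1}.
By induction, 7 | a_n for all n ≥ 0.

7 | a_n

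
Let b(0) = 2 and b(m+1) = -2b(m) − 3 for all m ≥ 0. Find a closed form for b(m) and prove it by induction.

Claim: b(m) = 3·(-2)^m − 1.

Base case: b(0) = 2, and 3·(-2)^0 − 1 = 3 − 1 = 2.
Assume b(k) = 3·(-2)^k − 1 for some k ≥ 0.
Then b(k+1) = -2b(k) − 3 = -2·(3·(-2)^k − 1) − 3 = -6·(-2)^k + 2 − 3 = 3·(-2)^{k+1} − 1.
Hence b(m) = 3·(-2)^m − 1 for every m ≥ 0, by induction.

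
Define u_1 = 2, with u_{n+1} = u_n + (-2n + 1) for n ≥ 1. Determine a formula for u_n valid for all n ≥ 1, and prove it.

Claim: u_n = -n^2 + 2n + 1.

Base case: u_1 = 2, and -1^2 + 2·1 + 1 = 2.
Assume u_j = -j^2 + 2j + 1.
Then u_{j+1} = u_j + (-2j + 1) = (-j^2 + 2j + 1) + (-2j + 1) = -j^2 + 2,
and -(j+1)^2 + 2·(j+1) + 1 = -j^2 + 2.
By induction, u_n = -n^2 + 2n + 1 for all n ≥ 1.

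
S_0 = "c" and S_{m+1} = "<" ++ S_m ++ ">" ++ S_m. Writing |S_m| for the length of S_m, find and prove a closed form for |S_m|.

Claim: |S_m| = 3·2^m − 2.

Base case: |S_0| = 1, and 3·2^0 − 2 = 1.
Assume |S_j| = 3·2^j − 2.
Then |S_{j+1}| = 1 + |S_j| + 1 + |S_j| = 2|S_j| + 2 = 2(3·2^j − 2) + 2 = 3·2^{j+1} − 4 + 2 = 3·2^{j+1} − 2.
This completes the inductive step, so |S_m| = 3·2^m − 2 for all m ≥ 0.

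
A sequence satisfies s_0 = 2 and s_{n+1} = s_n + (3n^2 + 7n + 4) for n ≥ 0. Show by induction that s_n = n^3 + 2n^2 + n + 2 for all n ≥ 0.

Base case: s_0 = 2, and 0^3 + 2·0^2 + 0 + 2 = 2.
Assume s_j = j^3 + 2j^2 + j + 2.
Then s_{j+1} = s_j + (3j^2 + 7j + 4) = (j^3 + 2j^2 + j + 2) + (3j^2 + 7j + 4) = j^3 + 5j^2 + 8j + 6,
and (j+1)^3 + 2·(j+1)^2 + (j+1) + 2 = j^3 + 5j^2 + 8j + 6.
Hence s_n = n^3 + 2n^2 + n + 2 for every n ≥ 0, by induction.

s_n = n^3 + 2n^2 + n + 2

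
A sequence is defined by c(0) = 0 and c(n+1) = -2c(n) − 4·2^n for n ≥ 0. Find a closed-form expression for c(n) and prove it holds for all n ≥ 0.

Claim: c(n) = (-2)^n − 2^n.

Base case: c(0) = 0, and (-2)^0 − 2^0 = 1 − 1 = 0.
Assume c(m) = (-2)^m − 2^m for some m ≥ 0.
Then c(m+1) = -2c(m) − 4·2^m = -2·((-2)^m − 2^m) − 4·2^m = (-2)^{m+1} + 2·2^m − 4·2^m = (-2)^{m+1} − 2·2^m = (-2)^{m+1} − 2^{m+1}.
By induction, c(n) = (-2)^n − 2^n for all n ≥ 0.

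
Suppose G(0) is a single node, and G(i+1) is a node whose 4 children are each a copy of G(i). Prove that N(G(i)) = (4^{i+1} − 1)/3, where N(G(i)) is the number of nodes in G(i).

Base case: N(G(0)) = 1, and (4^{0+1} − 1)/3 = 1.
Assume N(G(j)) = (4^{j+1} − 1)/3.
Then N(G(j+1)) = 1 + 4N(G(j)) = 1 + 4·(4^{j+1} − 1)/3 = 1 + (4^{j+2} − 4)/3 = (3 + 4^{j+2} − 4)/3 = (4^{j+2} − 1)/3.
Hence N(G(i)) = (4^{i+1} − 1)/3 for every i ≥ 0, by induction.

N(G(i)) = (4^{i+1} − 1)/3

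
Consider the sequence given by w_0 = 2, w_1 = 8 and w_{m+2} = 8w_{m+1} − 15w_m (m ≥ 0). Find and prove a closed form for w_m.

Claim: w_m = 3^m + 5^m.

Base cases: w_0 = 2 and 3^0 + 5^0 = 2; w_1 = 8 and 3^1 + 5^1 = 8.
Assume w_j = 3^j + 5^j for all 0 ≤ j ≤ r, where r ≥ 1.
Then w_{r+1} = 8w_r − 15w_{r−1} = 8·(3^r + 5^r) − 15·(3^{r−1} + 5^{r−1}) = (8·3 − 15)3^{r−1} + (8·5 − 15)5^{r−1} = 9·3^{r−1} + 25·5^{r−1} = 3^{r+1} + 5^{r+1}.
This completes the inductive step, so w_m = 3^m + 5^m for all m ≥ 0.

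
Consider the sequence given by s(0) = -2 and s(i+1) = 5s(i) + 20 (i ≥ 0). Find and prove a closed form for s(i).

Claim: s(i) = 3·5^i − 5.

Base case: s(0) = -2, and 3·5^0 − 5 = 3 − 5 = -2.
Assume s(r) = 3·5^r − 5 for some r ≥ 0.
Then s(r+1) = 5s(r) + 20 = 5·(3·5^r − 5) + 20 = 15·5^r − 25 + 20 = 3·5^{r+1} − 5.
By induction, s(i) = 3·5^i − 5 for all i ≥ 0.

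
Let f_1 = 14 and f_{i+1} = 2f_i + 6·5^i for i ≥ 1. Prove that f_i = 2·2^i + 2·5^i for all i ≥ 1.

Base case: f_1 = 14, and 2·2^1 + 2·5^1 = 4 + 10 = 14.
Assume f_j = 2·2^j + 2·5^j for some j ≥ 1.
Then f_{j+1} = 2f_j + 6·5^j = 2·(2·2^j + 2·5^j) + 6·5^j = 2·2^{j+1} + 4·5^j + 6·5^j = 2·2^{j+1} + 10·5^j = 2·2^{j+1} + 2·5^{j+1}.
So the formula holds for j+1, and by induction f_i = 2·2^i + 2·5^i for all i ≥ 1.

f_i = 2·2^i + 2·5^i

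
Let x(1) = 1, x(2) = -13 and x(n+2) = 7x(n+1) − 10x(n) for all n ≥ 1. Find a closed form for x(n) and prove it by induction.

Claim: x(n) = 3·2^n − 5^n.

Base cases: x(1) = 1 and 3·2^1 − 5^1 = 1; x(2) = -13 and 3·2^2 − 5^2 = -13.
Assume x(i) = 3·2^i − 5^i for all 1 ≤ i ≤ j, where j ≥ 2.
Then x(j+1) = 7x(j) − 10x(j−1) = 7·(3·2^j − 5^j) − 10·(3·2^{j−1} − 5^{j−1}) = 3·(7·2 − 10)2^{j−1} − (7·5 − 10)5^{j−1} = 12·2^{j−1} − 25·5^{j−1} = 3·2^{j+1} − 5^{j+1}.
By strong induction, x(n) = 3·2^n − 5^n for all n ≥ 1.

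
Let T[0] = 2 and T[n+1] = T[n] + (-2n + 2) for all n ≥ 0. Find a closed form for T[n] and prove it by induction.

Claim: T[n] = -n^2 + 3n + 2.

Base case: T[0] = 2, and -0^2 + 3·0 + 2 = 2.
Assume T[m] = -m^2 + 3m + 2.
Then T[m+1] = T[m] + (-2m + 2) = (-m^2 + 3m + 2) + (-2m + 2) = -m^2 + m + 4,
and -(m+1)^2 + 3·(m+1) + 2 = -m^2 + m + 4.
This completes the inductive step, so T[n] = -n^2 + 3n + 2 for all n ≥ 0.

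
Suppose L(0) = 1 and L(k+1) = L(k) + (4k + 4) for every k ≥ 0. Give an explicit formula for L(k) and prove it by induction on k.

Claim: L(k) = 2k^2 + 2k + 1.

Base case: L(0) = 1, and 2·0^2 + 2·0 + 1 = 1.
Assume L(j) = 2j^2 + 2j + 1.
Then L(j+1) = L(j) + (4j + 4) = (2j^2 + 2j + 1) + (4j + 4) = 2j^2 + 6j + 5,
and 2·(j+1)^2 + 2·(j+1) + 1 = 2j^2 + 6j + 5.
Hence L(k) = 2k^2 + 2k + 1 for every k ≥ 0, by induction.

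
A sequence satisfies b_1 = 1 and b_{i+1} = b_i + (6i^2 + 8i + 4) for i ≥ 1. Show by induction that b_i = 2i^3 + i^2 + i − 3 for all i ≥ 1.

Base case: b_1 = 1, and 2·1^3 + 1^2 + 1 − 3 = 1.
Assume b_k = 2k^3 + k^2 + k − 3.
Then b_{k+1} = b_k + (6k^2 + 8k + 4) = (2k^3 + k^2 + k − 3) + (6k^2 + 8k + 4) = 2k^3 + 7k^2 + 9k + 1,
and 2·(k+1)^3 + (k+1)^2 + (k+1) − 3 = 2k^3 + 7k^2 + 9k + 1.
By induction, b_i = 2i^3 + i^2 + i − 3 for all i ≥ 1.

b_i = 2i^3 + i^2 + i − 3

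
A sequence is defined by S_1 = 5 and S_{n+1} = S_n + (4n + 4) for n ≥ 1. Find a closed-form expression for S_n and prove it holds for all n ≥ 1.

Claim: S_n = 2n^2 + 2n + 1.

Base case: S_1 = 5, and 2·1^2 + 2·1 + 1 = 5.
Assume S_r = 2r^2 + 2r + 1.
Then S_{r+1} = S_r + (4r + 4) = (2r^2 + 2r + 1) + (4r + 4) = 2r^2 + 6r + 5,
and 2·(r+1)^2 + 2·(r+1) + 1 = 2r^2 + 6r + 5.
By induction, S_n = 2n^2 + 2n + 1 for all n ≥ 1.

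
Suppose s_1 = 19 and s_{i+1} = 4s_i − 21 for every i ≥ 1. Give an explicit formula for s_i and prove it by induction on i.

Claim: s_i = 3·4^i + 7.

Base case: s_1 = 19, and 3·4^1 + 7 = 12 + 7 = 19.
Assume s_k = 3·4^k + 7 for some k ≥ 1.
Then s_{k+1} = 4s_k − 21 = 4·(3·4^k + 7) − 21 = 12·4^k + 28 − 21 = 3·4^{k+1} + 7.
Hence s_i = 3·4^i + 7 for every i ≥ 1, by induction.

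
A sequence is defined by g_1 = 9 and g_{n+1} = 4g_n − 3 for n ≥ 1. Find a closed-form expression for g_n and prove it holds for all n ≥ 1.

Claim: g_n = 2·4^n + 1.

Base case: g_1 = 9, and 2·4^1 + 1 = 8 + 1 = 9.
Assume g_k = 2·4^k + 1 for some k ≥ 1.
Then g_{k+1} = 4g_k − 3 = 4·(2·4^k + 1) − 3 = 8·4^k + 4 − 3 = 2·4^{k+1} + 1.
This completes the inductive step, so g_n = 2·4^n + 1 for all n ≥ 1.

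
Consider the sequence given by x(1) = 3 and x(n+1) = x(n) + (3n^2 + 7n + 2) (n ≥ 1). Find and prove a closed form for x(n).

Claim: x(n) = n^3 + 2n^2 − n + 1.

Base case: x(1) = 3, and 1^3 + 2·1^2 − 1 + 1 = 3.
Assume x(j) = j^3 + 2j^2 − j + 1.
Then x(j+1) = x(j) + (3j^2 + 7j + 2) = (j^3 + 2j^2 − j + 1) + (3j^2 + 7j + 2) = j^3 + 5j^2 + 6j + 3,
and (j+1)^3 + 2·(j+1)^2 − (j+1) + 1 = j^3 + 5j^2 + 6j + 3.
This completes the inductive step, so x(n) = n^3 + 2n^2 − n + 1 for all n ≥ 1.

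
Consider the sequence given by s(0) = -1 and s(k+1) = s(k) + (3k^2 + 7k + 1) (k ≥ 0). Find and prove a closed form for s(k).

Claim: s(k) = k^3 + 2k^2 − 2k − 1.

Base case: s(0) = -1, and 0^3 + 2·0^2 − 2·0 − 1 = -1.
Assume s(m) = m^3 + 2m^2 − 2m − 1.
Then s(m+1) = s(m) + (3m^2 + 7m + 1) = (m^3 + 2m^2 − 2m − 1) + (3m^2 + 7m + 1) = m^3 + 5m^2 + 5m,
and (m+1)^3 + 2·(m+1)^2 − 2·(m+1) − 1 = m^3 + 5m^2 + 5m.
This completes the inductive step, so s(k) = k^3 + 2k^2 − 2k − 1 for all k ≥ 0.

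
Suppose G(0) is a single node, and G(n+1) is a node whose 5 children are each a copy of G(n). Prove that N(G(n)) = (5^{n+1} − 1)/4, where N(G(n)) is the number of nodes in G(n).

Base case: N(G(0)) = 1, and (5^{0+1} − 1)/4 = 1.
Assume N(G(r)) = (5^{r+1} − 1)/4.
Then N(G(r+1)) = 1 + 5N(G(r)) = 1 + 5·(5^{r+1} − 1)/4 = 1 + (5^{r+2} − 5)/4 = (4 + 5^{r+2} − 5)/4 = (5^{r+2} − 1)/4.
So the formula holds for r+1, and by induction N(G(n)) = (5^{n+1} − 1)/4 for all n ≥ 0.

N(G(n)) = (5^{n+1} − 1)/4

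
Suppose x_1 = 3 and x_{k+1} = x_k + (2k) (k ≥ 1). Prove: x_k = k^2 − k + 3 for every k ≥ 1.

Base case: x_1 = 3, and 1^2 − 1 + 3 = 3.
Assume x_j = j^2 − j + 3.
Then x_{j+1} = x_j + (2j) = (j^2 − j + 3) + (2j) = j^2 + j + 3,
and (j+1)^2 − (j+1) + 3 = j^2 + j + 3.
By induction, x_k = k^2 − k + 3 for all k ≥ 1.

x_k = k^2 − k + 3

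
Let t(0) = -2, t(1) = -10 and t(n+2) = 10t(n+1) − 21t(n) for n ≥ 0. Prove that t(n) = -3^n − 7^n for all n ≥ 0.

Base cases: t(0) = -2 and -3^0 − 7^0 = -2; t(1) = -10 and -3^1 − 7^1 = -10.
Assume t(i) = -3^i − 7^i for all 0 ≤ i ≤ j, where j ≥ 1.
Then t(j+1) = 10t(j) − 21t(j−1) = 10·(-3^j − 7^j) − 21·(-3^{j−1} − 7^{j−1}) = -(10·3 − 21)3^{j−1} − (10·7 − 21)7^{j−1} = -9·3^{j−1} − 49·7^{j−1} = -3^{j+1} − 7^{j+1}.
By strong induction, t(n) = -3^n − 7^n for all n ≥ 0.

t(n) = -3^n − 7^n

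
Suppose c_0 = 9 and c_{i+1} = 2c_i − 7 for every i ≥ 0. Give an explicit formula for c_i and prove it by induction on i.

Claim: c_i = 2^{i+1} + 7.

Base case: c_0 = 9, and 2^{0+1} + 7 = 2 + 7 = 9.
Assume c_j = 2^{j+1} + 7 for some j ≥ 0.
Then c_{j+1} = 2c_j − 7 = 2·(2^{j+1} + 7) − 7 = 2^{j+2} + 14 − 7 = 2^{j+2} + 7.
So the formula holds for j+1, and by induction c_i = 2^{i+1} + 7 for all i ≥ 0.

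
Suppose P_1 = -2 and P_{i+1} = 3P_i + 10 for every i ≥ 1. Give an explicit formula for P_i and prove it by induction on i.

Claim: P_i = 3^i − 5.

Base case: P_1 = -2, and 3^1 − 5 = 3 − 5 = -2.
Assume P_j = 3^j − 5 for some j ≥ 1.
Then P_{j+1} = 3P_j + 10 = 3·(3^j − 5) + 10 = 3^{j+1} − 15 + 10 = 3^{j+1} − 5.
This completes the inductive step, so P_i = 3^i − 5 for all i ≥ 1.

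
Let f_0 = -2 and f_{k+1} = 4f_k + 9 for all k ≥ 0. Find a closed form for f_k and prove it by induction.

Claim: f_k = 4^k − 3.

Base case: f_0 = -2, and 4^0 − 3 = 1 − 3 = -2.
Assume f_j = 4^j − 3 for some j ≥ 0.
Then f_{j+1} = 4f_j + 9 = 4·(4^j − 3) + 9 = 4^{j+1} − 12 + 9 = 4^{j+1} − 3.
Hence f_k = 4^k − 3 for every k ≥ 0, by induction.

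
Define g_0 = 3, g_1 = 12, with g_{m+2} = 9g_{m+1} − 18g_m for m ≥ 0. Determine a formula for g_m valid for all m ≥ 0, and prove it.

Claim: g_m = 6^m + 2·3^m.

Base cases: g_0 = 3 and 6^0 + 2·3^0 = 3; g_1 = 12 and 6^1 + 2·3^1 = 12.
Assume g_j = 6^j + 2·3^j for all 0 ≤ j ≤ r, where r ≥ 1.
Then g_{r+1} = 9g_r − 18g_{r−1} = 9·(6^r + 2·3^r) − 18·(6^{r−1} + 2·3^{r−1}) = (9·6 − 18)6^{r−1} + 2·(9·3 − 18)3^{r−1} = 36·6^{r−1} + 18·3^{r−1} = 6^{r+1} + 2·3^{r+1}.
So the formula holds for r+1, and by strong induction g_m = 6^m + 2·3^m for all m ≥ 0.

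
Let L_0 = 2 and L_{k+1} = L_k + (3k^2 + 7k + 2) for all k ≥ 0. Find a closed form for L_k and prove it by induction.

Claim: L_k = k^3 + 2k^2 − k + 2.

Base case: L_0 = 2, and 0^3 + 2·0^2 − 0 + 2 = 2.
Assume L_r = r^3 + 2r^2 − r + 2.
Then L_{r+1} = L_r + (3r^2 + 7r + 2) = (r^3 + 2r^2 − r + 2) + (3r^2 + 7r + 2) = r^3 + 5r^2 + 6r + 4,
and (r+1)^3 + 2·(r+1)^2 − (r+1) + 2 = r^3 + 5r^2 + 6r + 4.
Hence L_k = k^3 + 2k^2 − k + 2 for every k ≥ 0, by induction.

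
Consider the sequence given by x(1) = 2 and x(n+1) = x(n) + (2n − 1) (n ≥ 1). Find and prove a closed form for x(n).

Claim: x(n) = n^2 − 2n + 3.

Base case: x(1) = 2, and 1^2 − 2·1 + 3 = 2.
Assume x(r) = r^2 − 2r + 3.
Then x(r+1) = x(r) + (2r − 1) = (r^2 − 2r + 3) + (2r − 1) = r^2 + 2,
and (r+1)^2 − 2·(r+1) + 3 = r^2 + 2.
This completes the inductive step, so x(n) = n^2 − 2n + 3 for all n ≥ 1.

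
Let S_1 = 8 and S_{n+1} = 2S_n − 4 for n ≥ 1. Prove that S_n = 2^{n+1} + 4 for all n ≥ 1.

Base case: S_1 = 8, and 2^{1+1} + 4 = 4 + 4 = 8.
Assume S_m = 2^{m+1} + 4 for some m ≥ 1.
Then S_{m+1} = 2S_m − 4 = 2·(2^{m+1} + 4) − 4 = 2^{m+2} + 8 − 4 = 2^{m+2} + 4.
This completes the inductive step, so S_n = 2^{n+1} + 4 for all n ≥ 1.

S_n = 2^{n+1} + 4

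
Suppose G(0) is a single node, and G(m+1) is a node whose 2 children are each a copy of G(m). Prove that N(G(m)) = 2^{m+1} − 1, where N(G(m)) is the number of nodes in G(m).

Base case: N(G(0)) = 1, and 2^{0+1} − 1 = 1.
Assume N(G(k)) = 2^{k+1} − 1.
Then N(G(k+1)) = 1 + 2N(G(k)) = 1 + 2(2^{k+1} − 1) = 2^{k+2} − 2 + 1 = 2^{k+2} − 1.
So the formula holds for k+1, and by induction N(G(m)) = 2^{m+1} − 1 for all m ≥ 0.

N(G(m)) = 2^{m+1} − 1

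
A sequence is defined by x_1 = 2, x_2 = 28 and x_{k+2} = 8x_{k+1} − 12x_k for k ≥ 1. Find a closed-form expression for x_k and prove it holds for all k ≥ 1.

Claim: x_k = 6^k − 2·2^k.

Base cases: x_1 = 2 and 6^1 − 2·2^1 = 2; x_2 = 28 and 6^2 − 2·2^2 = 28.
Assume x_j = 6^j − 2·2^j for all 1 ≤ j ≤ r, where r ≥ 2.
Then x_{r+1} = 8x_r − 12x_{r−1} = 8·(6^r − 2·2^r) − 12·(6^{r−1} − 2·2^{r−1}) = (8·6 − 12)6^{r−1} − 2·(8·2 − 12)2^{r−1} = 36·6^{r−1} − 8·2^{r−1} = 6^{r+1} − 2·2^{r+1}.
This completes the inductive step, so x_k = 6^k − 2·2^k for all k ≥ 1.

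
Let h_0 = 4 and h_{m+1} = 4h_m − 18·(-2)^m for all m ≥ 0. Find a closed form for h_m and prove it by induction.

Claim: h_m = 4^m + 3·(-2)^m.

Base case: h_0 = 4, and 4^0 + 3·(-2)^0 = 1 + 3 = 4.
Assume h_k = 4^k + 3·(-2)^k for some k ≥ 0.
Then h_{k+1} = 4h_k − 18·(-2)^k = 4·(4^k + 3·(-2)^k) − 18·(-2)^k = 4^{k+1} + 12·(-2)^k − 18·(-2)^k = 4^{k+1} − 6·(-2)^k = 4^{k+1} + 3·(-2)^{k+1}.
Hence h_m = 4^m + 3·(-2)^m for every m ≥ 0, by induction.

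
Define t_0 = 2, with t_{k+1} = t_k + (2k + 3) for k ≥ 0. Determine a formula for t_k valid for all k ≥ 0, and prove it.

Claim: t_k = k^2 + 2k + 2.

Base case: t_0 = 2, and 0^2 + 2·0 + 2 = 2.
Assume t_j = j^2 + 2j + 2.
Then t_{j+1} = t_j + (2j + 3) = (j^2 + 2j + 2) + (2j + 3) = j^2 + 4j + 5,
and (j+1)^2 + 2·(j+1) + 2 = j^2 + 4j + 5.
This completes the inductive step, so t_k = k^2 + 2k + 2 for all k ≥ 0.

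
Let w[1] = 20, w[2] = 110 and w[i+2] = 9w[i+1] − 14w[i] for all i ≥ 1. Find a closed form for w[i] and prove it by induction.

Claim: w[i] = 3·2^i + 2·7^i.

Base cases: w[1] = 20 and 3·2^1 + 2·7^1 = 20; w[2] = 110 and 3·2^2 + 2·7^2 = 110.
Assume w[j] = 3·2^j + 2·7^j for all 1 ≤ j ≤ m, where m ≥ 2.
Then w[m+1] = 9w[m] − 14w[m−1] = 9·(3·2^m + 2·7^m) − 14·(3·2^{m−1} + 2·7^{m−1}) = 3·(9·2 − 14)2^{m−1} + 2·(9·7 − 14)7^{m−1} = 12·2^{m−1} + 98·7^{m−1} = 3·2^{m+1} + 2·7^{m+1}.
By strong induction, w[i] = 3·2^i + 2·7^i for all i ≥ 1.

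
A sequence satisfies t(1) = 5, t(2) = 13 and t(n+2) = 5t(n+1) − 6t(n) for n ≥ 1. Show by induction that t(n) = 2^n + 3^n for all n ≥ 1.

Base cases: t(1) = 5 and 2^1 + 3^1 = 5; t(2) = 13 and 2^2 + 3^2 = 13.
Assume t(j) = 2^j + 3^j for all 1 ≤ j ≤ m, where m ≥ 2.
Then t(m+1) = 5t(m) − 6t(m−1) = 5·(2^m + 3^m) − 6·(2^{m−1} + 3^{m−1}) = (5·2 − 6)2^{m−1} + (5·3 − 6)3^{m−1} = 4·2^{m−1} + 9·3^{m−1} = 2^{m+1} + 3^{m+1}.
So the formula holds for m+1, and by strong induction t(n) = 2^n + 3^n for all n ≥ 1.

t(n) = 2^n + 3^n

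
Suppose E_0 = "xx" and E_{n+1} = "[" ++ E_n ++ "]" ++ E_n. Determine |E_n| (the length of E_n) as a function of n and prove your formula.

Claim: |E_n| = 2^{n+2} − 2.

Base case: |E_0| = 2, and 2^{0+2} − 2 = 2.
Assume |E_k| = 2^{k+2} − 2.
Then |E_{k+1}| = 1 + |E_k| + 1 + |E_k| = 2|E_k| + 2 = 2(2^{k+2} − 2) + 2 = 2^{k+3} − 4 + 2 = 2^{k+3} − 2.
This completes the inductive step, so |E_n| = 2^{n+2} − 2 for all n ≥ 0.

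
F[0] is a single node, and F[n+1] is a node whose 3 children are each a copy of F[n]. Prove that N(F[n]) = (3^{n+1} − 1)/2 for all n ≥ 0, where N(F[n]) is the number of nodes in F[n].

Base case: N(F[0]) = 1, and (3^{0+1} − 1)/2 = 1.
Assume N(F[k]) = (3^{k+1} − 1)/2.
Then N(F[k+1]) = 1 + 3N(F[k]) = 1 + 3·(3^{k+1} − 1)/2 = 1 + (3^{k+2} − 3)/2 = (2 + 3^{k+2} − 3)/2 = (3^{k+2} − 1)/2.
So the formula holds for k+1, and by induction N(F[n]) = (3^{n+1} − 1)/2 for all n ≥ 0.

N(F[n]) = (3^{n+1} − 1)/2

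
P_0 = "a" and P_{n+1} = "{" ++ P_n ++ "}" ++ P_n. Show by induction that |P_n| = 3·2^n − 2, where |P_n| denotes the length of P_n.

Base case: |P_0| = 1, and 3·2^0 − 2 = 1.
Assume |P_r| = 3·2^r − 2.
Then |P_{r+1}| = 1 + |P_r| + 1 + |P_r| = 2|P_r| + 2 = 2(3·2^r − 2) + 2 = 3·2^{r+1} − 4 + 2 = 3·2^{r+1} − 2.
So the formula holds for r+1, and by induction |P_n| = 3·2^n − 2 for all n ≥ 0.

|P_n| = 3·2^n − 2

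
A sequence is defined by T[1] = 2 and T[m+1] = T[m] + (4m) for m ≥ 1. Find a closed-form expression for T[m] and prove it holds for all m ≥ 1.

Claim: T[m] = 2m^2 − 2m + 2.

Base case: T[1] = 2, and 2·1^2 − 2·1 + 2 = 2.
Assume T[k] = 2k^2 − 2k + 2.
Then T[k+1] = T[k] + (4k) = (2k^2 − 2k + 2) + (4k) = 2k^2 + 2k + 2,
and 2·(k+1)^2 − 2·(k+1) + 2 = 2k^2 + 2k + 2.
By induction, T[m] = 2m^2 − 2m + 2 for all m ≥ 1.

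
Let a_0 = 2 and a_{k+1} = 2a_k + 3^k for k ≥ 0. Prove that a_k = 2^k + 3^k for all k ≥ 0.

Base case: a_0 = 2, and 2^0 + 3^0 = 1 + 1 = 2.
Assume a_r = 2^r + 3^r for some r ≥ 0.
Then a_{r+1} = 2a_r + 3^r = 2·(2^r + 3^r) + 3^r = 2^{r+1} + 2·3^r + 3^r = 2^{r+1} + 3·3^r = 2^{r+1} + 3^{r+1}.
Hence a_k = 2^k + 3^k for every k ≥ 0, by induction.

a_k = 2^k + 3^k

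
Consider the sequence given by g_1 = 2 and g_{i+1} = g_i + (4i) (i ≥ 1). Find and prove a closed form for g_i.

Claim: g_i = 2i^2 − 2i + 2.

Base case: g_1 = 2, and 2·1^2 − 2·1 + 2 = 2.
Assume g_k = 2k^2 − 2k + 2.
Then g_{k+1} = g_k + (4k) = (2k^2 − 2k + 2) + (4k) = 2k^2 + 2k + 2,
and 2·(k+1)^2 − 2·(k+1) + 2 = 2k^2 + 2k + 2.
This completes the inductive step, so g_i = 2i^2 − 2i + 2 for all i ≥ 1.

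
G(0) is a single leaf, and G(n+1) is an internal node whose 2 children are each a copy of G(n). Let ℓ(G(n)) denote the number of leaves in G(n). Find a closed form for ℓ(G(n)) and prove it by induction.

Claim: ℓ(G(n)) = 2^n.

Base case: ℓ(G(0)) = 1, and 2^0 = 1.
Assume ℓ(G(m)) = 2^m.
Then ℓ(G(m+1)) = 2·ℓ(G(m)) = 2·2^m = 2^{m+1}.
By induction, ℓ(G(n)) = 2^n for all n ≥ 0.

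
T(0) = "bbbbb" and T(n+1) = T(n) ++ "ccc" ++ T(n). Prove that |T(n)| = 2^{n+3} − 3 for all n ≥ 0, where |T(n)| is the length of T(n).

Base case: |T(0)| = 5, and 2^{0+3} − 3 = 5.
Assume |T(j)| = 2^{j+3} − 3.
Then |T(j+1)| = |T(j)| + 3 + |T(j)| = 2|T(j)| + 3 = 2(2^{j+3} − 3) + 3 = 2^{j+1+3} − 6 + 3 = 2^{j+1+3} − 3.
Hence |T(n)| = 2^{n+3} − 3 for every n ≥ 0, by induction.

|T(n)| = 2^{n+3} − 3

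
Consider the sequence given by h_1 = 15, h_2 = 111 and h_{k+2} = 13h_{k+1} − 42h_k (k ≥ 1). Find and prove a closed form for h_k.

Claim: h_k = 3·7^k − 6^k.

Base cases: h_1 = 15 and 3·7^1 − 6^1 = 15; h_2 = 111 and 3·7^2 − 6^2 = 111.
Assume h_i = 3·7^i − 6^i for all 1 ≤ i ≤ j, where j ≥ 2.
Then h_{j+1} = 13h_j − 42h_{j−1} = 13·(3·7^j − 6^j) − 42·(3·7^{j−1} − 6^{j−1}) = 3·(13·7 − 42)7^{j−1} − (13·6 − 42)6^{j−1} = 147·7^{j−1} − 36·6^{j−1} = 3·7^{j+1} − 6^{j+1}.
So the formula holds for j+1, and by strong induction h_k = 3·7^k − 6^k for all k ≥ 1.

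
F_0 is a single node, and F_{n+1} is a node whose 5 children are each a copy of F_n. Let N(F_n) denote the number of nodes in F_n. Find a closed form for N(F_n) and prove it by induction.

Claim: N(F_n) = (5^{n+1} − 1)/4.

Base case: N(F_0) = 1, and (5^{0+1} − 1)/4 = 1.
Assume N(F_k) = (5^{k+1} − 1)/4.
Then N(F_{k+1}) = 1 + 5N(F_k) = 1 + 5·(5^{k+1} − 1)/4 = 1 + (5^{k+2} − 5)/4 = (4 + 5^{k+2} − 5)/4 = (5^{k+2} − 1)/4.
Hence N(F_n) = (5^{n+1} − 1)/4 for every n ≥ 0, by induction.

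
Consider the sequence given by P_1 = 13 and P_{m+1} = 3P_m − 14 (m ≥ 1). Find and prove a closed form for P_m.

Claim: P_m = 2·3^m + 7.

Base case: P_1 = 13, and 2·3^1 + 7 = 6 + 7 = 13.
Assume P_k = 2·3^k + 7 for some k ≥ 1.
Then P_{k+1} = 3P_k − 14 = 3·(2·3^k + 7) − 14 = 6·3^k + 21 − 14 = 2·3^{k+1} + 7.
By induction, P_m = 2·3^m + 7 for all m ≥ 1.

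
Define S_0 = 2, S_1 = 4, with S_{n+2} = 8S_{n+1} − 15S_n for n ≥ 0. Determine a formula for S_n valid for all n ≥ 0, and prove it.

Claim: S_n = 3·3^n − 5^n.

Base cases: S_0 = 2 and 3·3^0 − 5^0 = 2; S_1 = 4 and 3·3^1 − 5^1 = 4.
Assume S_j = 3·3^j − 5^j for all 0 ≤ j ≤ r, where r ≥ 1.
Then S_{r+1} = 8S_r − 15S_{r−1} = 8·(3·3^r − 5^r) − 15·(3·3^{r−1} − 5^{r−1}) = 3·(8·3 − 15)3^{r−1} − (8·5 − 15)5^{r−1} = 27·3^{r−1} − 25·5^{r−1} = 3·3^{r+1} − 5^{r+1}.
So the formula holds for r+1, and by strong induction S_n = 3·3^n − 5^n for all n ≥ 0.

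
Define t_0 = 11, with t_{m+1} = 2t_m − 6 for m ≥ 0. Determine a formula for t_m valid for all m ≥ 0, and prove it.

Claim: t_m = 5·2^m + 6.

Base case: t_0 = 11, and 5·2^0 + 6 = 5 + 6 = 11.
Assume t_j = 5·2^j + 6 for some j ≥ 0.
Then t_{j+1} = 2t_j − 6 = 2·(5·2^j + 6) − 6 = 10·2^j + 12 − 6 = 5·2^{j+1} + 6.
By induction, t_m = 5·2^m + 6 for all m ≥ 0.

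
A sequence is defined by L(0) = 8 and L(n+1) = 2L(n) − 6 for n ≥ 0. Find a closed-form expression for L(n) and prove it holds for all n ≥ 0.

Claim: L(n) = 2^{n+1} + 6.

Base case: L(0) = 8, and 2^{0+1} + 6 = 2 + 6 = 8.
Assume L(j) = 2^{j+1} + 6 for some j ≥ 0.
Then L(j+1) = 2L(j) − 6 = 2·(2^{j+1} + 6) − 6 = 2^{j+2} + 12 − 6 = 2^{j+2} + 6.
So the formula holds for j+1, and by induction L(n) = 2^{n+1} + 6 for all n ≥ 0.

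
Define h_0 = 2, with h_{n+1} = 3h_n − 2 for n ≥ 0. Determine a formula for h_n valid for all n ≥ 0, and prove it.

Claim: h_n = 3^n + 1.

Base case: h_0 = 2, and 3^0 + 1 = 1 + 1 = 2.
Assume h_k = 3^k + 1 for some k ≥ 0.
Then h_{k+1} = 3h_k − 2 = 3·(3^k + 1) − 2 = 3^{k+1} + 3 − 2 = 3^{k+1} + 1.
So the formula holds for k+1, and by induction h_n = 3^n + 1 for all n ≥ 0.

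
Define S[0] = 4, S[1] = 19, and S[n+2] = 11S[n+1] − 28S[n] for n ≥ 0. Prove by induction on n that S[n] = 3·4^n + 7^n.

Base cases: S[0] = 4 and 3·4^0 + 7^0 = 4; S[1] = 19 and 3·4^1 + 7^1 = 19.
Assume S[j] = 3·4^j + 7^j for all 0 ≤ j ≤ r, where r ≥ 1.
Then S[r+1] = 11S[r] − 28S[r−1] = 11·(3·4^r + 7^r) − 28·(3·4^{r−1} + 7^{r−1}) = 3·(11·4 − 28)4^{r−1} + (11·7 − 28)7^{r−1} = 48·4^{r−1} + 49·7^{r−1} = 3·4^{r+1} + 7^{r+1}.
Hence S[n] = 3·4^n + 7^n for every n ≥ 0, by strong induction.

S[n] = 3·4^n + 7^n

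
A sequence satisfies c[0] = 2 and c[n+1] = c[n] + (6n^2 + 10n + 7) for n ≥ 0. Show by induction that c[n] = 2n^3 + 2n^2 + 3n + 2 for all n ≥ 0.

Base case: c[0] = 2, and 2·0^3 + 2·0^2 + 3·0 + 2 = 2.
Assume c[m] = 2m^3 + 2m^2 + 3m + 2.
Then c[m+1] = c[m] + (6m^2 + 10m + 7) = (2m^3 + 2m^2 + 3m + 2) + (6m^2 + 10m + 7) = 2m^3 + 8m^2 + 13m + 9,
and 2·(m+1)^3 + 2·(m+1)^2 + 3·(m+1) + 2 = 2m^3 + 8m^2 + 13m + 9.
By induction, c[n] = 2n^3 + 2n^2 + 3n + 2 for all n ≥ 0.

c[n] = 2n^3 + 2n^2 + 3n + 2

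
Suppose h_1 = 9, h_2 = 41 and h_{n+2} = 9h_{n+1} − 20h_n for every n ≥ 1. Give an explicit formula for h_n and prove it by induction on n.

Claim: h_n = 4^n + 5^n.

Base cases: h_1 = 9 and 4^1 + 5^1 = 9; h_2 = 41 and 4^2 + 5^2 = 41.
Assume h_j = 4^j + 5^j for all 1 ≤ j ≤ k, where k ≥ 2.
Then h_{k+1} = 9h_k − 20h_{k−1} = 9·(4^k + 5^k) − 20·(4^{k−1} + 5^{k−1}) = (9·4 − 20)4^{k−1} + (9·5 − 20)5^{k−1} = 16·4^{k−1} + 25·5^{k−1} = 4^{k+1} + 5^{k+1}.
So the formula holds for k+1, and by strong induction h_n = 4^n + 5^n for all n ≥ 1.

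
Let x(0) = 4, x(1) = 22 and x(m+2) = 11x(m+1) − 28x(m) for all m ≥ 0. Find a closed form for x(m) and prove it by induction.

Claim: x(m) = 2·7^m + 2·4^m.

Base cases: x(0) = 4 and 2·7^0 + 2·4^0 = 4; x(1) = 22 and 2·7^1 + 2·4^1 = 22.
Assume x(j) = 2·7^j + 2·4^j for all 0 ≤ j ≤ r, where r ≥ 1.
Then x(r+1) = 11x(r) − 28x(r−1) = 11·(2·7^r + 2·4^r) − 28·(2·7^{r−1} + 2·4^{r−1}) = 2·(11·7 − 28)7^{r−1} + 2·(11·4 − 28)4^{r−1} = 98·7^{r−1} + 32·4^{r−1} = 2·7^{r+1} + 2·4^{r+1}.
Hence x(m) = 2·7^m + 2·4^m for every m ≥ 0, by strong induction.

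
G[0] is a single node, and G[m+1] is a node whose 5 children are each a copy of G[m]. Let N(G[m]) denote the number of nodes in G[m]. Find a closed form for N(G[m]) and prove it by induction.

Claim: N(G[m]) = (5^{m+1} − 1)/4.

Base case: N(G[0]) = 1, and (5^{0+1} − 1)/4 = 1.
Assume N(G[r]) = (5^{r+1} − 1)/4.
Then N(G[r+1]) = 1 + 5N(G[r]) = 1 + 5·(5^{r+1} − 1)/4 = 1 + (5^{r+2} − 5)/4 = (4 + 5^{r+2} − 5)/4 = (5^{r+2} − 1)/4.
By induction, N(G[m]) = (5^{m+1} − 1)/4 for all m ≥ 0.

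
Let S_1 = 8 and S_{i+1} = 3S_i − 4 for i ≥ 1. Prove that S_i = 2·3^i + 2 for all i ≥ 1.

Base case: S_1 = 8, and 2·3^1 + 2 = 6 + 2 = 8.
Assume S_m = 2·3^m + 2 for some m ≥ 1.
Then S_{m+1} = 3S_m − 4 = 3·(2·3^m + 2) − 4 = 6·3^m + 6 − 4 = 2·3^{m+1} + 2.
By induction, S_i = 2·3^i + 2 for all i ≥ 1.

S_i = 2·3^i + 2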